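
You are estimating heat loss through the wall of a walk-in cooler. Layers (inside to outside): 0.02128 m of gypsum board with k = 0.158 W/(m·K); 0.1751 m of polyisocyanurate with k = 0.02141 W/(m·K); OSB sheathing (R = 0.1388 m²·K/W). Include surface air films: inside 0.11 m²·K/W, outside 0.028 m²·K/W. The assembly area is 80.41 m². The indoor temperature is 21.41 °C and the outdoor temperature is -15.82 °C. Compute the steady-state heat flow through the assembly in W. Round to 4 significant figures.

348.5 W

0.02128/0.158 = 0.13468
0.1751/0.02141 = 8.1784
R_total = 0.11 + 0.13468 + 8.1784 + 0.1388 + 0.028 = 8.5899 m²·K/W
Q = A·ΔT/R = 80.41 × (21.41 − (-15.82)) / 8.5899 = 348.51 W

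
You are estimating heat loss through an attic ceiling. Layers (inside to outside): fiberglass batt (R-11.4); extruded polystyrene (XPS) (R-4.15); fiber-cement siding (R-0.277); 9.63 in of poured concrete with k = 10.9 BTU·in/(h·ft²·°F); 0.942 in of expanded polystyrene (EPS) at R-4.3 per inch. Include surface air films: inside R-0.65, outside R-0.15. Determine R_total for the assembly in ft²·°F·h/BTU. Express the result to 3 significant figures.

9.63/10.9 = 0.8835
0.942 × 4.3 = 4.051
R_total = 0.65 + 11.4 + 4.15 + 0.277 + 0.8835 + 4.051 + 0.15 = 21.56 ft²·°F·h/BTU

21.6 ft²·°F·h/BTU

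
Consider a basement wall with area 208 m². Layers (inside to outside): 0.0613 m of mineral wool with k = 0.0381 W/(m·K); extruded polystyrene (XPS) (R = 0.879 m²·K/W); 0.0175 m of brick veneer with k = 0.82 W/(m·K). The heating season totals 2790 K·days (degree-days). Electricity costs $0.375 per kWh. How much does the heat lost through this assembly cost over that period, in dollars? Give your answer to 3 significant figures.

2080 dollars

0.0613/0.0381 = 1.609
0.0175/0.82 = 0.02134
R_total = 1.609 + 0.879 + 0.02134 = 2.509 m²·K/W
E = A × HDD × 24 / R / 1000 = 208 × 2790 × 24 / 2.509 / 1000 = 5551 kWh
Cost = 5551 × 0.375 = $2081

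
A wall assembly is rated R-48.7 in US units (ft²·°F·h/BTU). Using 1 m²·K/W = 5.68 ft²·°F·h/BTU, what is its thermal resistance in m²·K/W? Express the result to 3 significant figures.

8.57 m²·K/W

R_SI = 48.7/5.68 = 8.574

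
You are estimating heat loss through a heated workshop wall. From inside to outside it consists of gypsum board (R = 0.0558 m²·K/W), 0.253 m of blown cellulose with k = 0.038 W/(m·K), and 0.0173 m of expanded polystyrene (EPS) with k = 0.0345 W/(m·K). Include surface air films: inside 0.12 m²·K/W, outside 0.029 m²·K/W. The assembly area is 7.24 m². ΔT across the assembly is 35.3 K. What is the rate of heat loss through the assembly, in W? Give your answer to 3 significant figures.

0.253/0.038 = 6.658
0.0173/0.0345 = 0.5014
R_total = 0.12 + 0.0558 + 6.658 + 0.5014 + 0.029 = 7.364 m²·K/W
Q = A·ΔT/R = 7.24 × 35.3 / 7.364 = 34.7 W

34.7 W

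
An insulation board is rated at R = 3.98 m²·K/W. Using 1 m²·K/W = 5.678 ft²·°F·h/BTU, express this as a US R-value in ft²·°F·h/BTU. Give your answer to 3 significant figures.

R_US = 3.98 × 5.678 = 22.6

22.6 ft²·°F·h/BTU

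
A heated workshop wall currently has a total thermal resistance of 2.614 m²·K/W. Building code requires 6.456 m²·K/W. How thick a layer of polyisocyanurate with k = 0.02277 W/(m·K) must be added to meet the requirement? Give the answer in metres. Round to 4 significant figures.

0.08748 m

ΔR = 6.456 − 2.614 = 3.842 m²·K/W
L = ΔR × k = 3.842 × 0.02277 = 0.087482 m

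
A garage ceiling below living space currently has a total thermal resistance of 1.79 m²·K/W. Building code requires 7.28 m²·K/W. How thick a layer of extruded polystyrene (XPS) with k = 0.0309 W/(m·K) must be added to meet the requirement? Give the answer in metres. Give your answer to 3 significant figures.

ΔR = 7.28 − 1.79 = 5.49 m²·K/W
L = ΔR × k = 5.49 × 0.0309 = 0.1696 m

0.170 m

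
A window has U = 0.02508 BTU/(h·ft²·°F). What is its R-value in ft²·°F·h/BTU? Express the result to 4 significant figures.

39.87 ft²·°F·h/BTU

R = 1/U = 1/0.02508 = 39.872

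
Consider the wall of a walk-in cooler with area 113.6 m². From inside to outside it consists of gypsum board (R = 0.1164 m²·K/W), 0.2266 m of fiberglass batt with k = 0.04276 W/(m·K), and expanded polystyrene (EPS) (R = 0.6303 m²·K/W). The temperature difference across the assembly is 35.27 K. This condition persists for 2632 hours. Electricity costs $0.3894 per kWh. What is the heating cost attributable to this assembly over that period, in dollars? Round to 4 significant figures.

0.2266/0.04276 = 5.2993
R_total = 0.1164 + 5.2993 + 0.6303 = 6.046 m²·K/W
Q = 113.6 × 35.27 / 6.046 = 662.69 W
E = 662.69 W × 2632 h / 1000 = 1744.2 kWh
Cost = 1744.2 × 0.3894 = $679.19

679.2 dollars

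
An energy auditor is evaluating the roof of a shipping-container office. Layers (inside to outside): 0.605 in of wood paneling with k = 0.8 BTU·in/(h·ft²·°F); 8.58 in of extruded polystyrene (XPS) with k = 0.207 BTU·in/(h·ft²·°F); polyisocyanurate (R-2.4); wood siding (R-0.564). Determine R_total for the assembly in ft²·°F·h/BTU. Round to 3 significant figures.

45.2 ft²·°F·h/BTU

0.605/0.8 = 0.7562
8.58/0.207 = 41.45
R_total = 0.7562 + 41.45 + 2.4 + 0.564 = 45.17 ft²·°F·h/BTU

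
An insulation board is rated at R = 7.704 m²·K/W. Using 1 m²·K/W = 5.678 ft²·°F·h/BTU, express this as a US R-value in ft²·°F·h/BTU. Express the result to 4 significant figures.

R_US = 7.704 × 5.678 = 43.743

43.74 ft²·°F·h/BTU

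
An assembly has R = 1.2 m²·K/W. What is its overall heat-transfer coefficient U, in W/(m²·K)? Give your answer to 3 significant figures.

U = 1/R = 1/1.2 = 0.8333

0.833 W/(m²·K)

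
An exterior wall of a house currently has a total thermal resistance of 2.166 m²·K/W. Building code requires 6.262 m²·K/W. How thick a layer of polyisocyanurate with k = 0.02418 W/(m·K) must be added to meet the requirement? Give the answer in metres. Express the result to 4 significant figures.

ΔR = 6.262 − 2.166 = 4.096 m²·K/W
L = ΔR × k = 4.096 × 0.02418 = 0.099041 m

0.09904 m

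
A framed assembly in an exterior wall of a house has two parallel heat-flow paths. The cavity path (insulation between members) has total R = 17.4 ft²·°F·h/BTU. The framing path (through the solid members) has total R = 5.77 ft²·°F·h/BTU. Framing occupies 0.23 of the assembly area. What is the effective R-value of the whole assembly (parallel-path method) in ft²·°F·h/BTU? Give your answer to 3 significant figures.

11.9 ft²·°F·h/BTU

U_eff = 0.77/17.4 + 0.23/5.77 = 0.04425 + 0.03986 = 0.08411
R_eff = 1/U_eff = 11.89 ft²·°F·h/BTU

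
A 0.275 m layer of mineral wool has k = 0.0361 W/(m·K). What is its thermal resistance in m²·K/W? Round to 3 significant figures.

7.62 m²·K/W

R = L/k = 0.275/0.0361 = 7.618 m²·K/W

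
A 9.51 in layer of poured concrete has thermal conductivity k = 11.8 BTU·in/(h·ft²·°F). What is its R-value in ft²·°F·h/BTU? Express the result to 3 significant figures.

R = L/k = 9.51/11.8 = 0.8059 ft²·°F·h/BTU

0.806 ft²·°F·h/BTU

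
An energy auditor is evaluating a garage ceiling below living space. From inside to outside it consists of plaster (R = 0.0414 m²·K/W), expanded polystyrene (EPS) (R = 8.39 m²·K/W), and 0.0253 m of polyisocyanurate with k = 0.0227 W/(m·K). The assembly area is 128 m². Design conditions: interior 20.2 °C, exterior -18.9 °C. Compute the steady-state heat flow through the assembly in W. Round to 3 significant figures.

0.0253/0.0227 = 1.115
R_total = 0.0414 + 8.39 + 1.115 = 9.546 m²·K/W
Q = A·ΔT/R = 128 × (20.2 − (-18.9)) / 9.546 = 524.3 W

524 W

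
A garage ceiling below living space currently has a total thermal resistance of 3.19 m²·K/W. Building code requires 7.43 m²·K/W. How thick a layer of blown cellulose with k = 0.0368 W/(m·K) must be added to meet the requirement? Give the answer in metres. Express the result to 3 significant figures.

0.156 m

ΔR = 7.43 − 3.19 = 4.24 m²·K/W
L = ΔR × k = 4.24 × 0.0368 = 0.156 m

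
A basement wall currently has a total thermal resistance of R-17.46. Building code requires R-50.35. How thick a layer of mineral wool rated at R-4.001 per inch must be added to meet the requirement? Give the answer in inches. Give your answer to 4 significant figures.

8.220 in

ΔR = 50.35 − 17.46 = 32.89 ft²·°F·h/BTU
L = ΔR / (R/in) = 32.89/4.001 = 8.2204 in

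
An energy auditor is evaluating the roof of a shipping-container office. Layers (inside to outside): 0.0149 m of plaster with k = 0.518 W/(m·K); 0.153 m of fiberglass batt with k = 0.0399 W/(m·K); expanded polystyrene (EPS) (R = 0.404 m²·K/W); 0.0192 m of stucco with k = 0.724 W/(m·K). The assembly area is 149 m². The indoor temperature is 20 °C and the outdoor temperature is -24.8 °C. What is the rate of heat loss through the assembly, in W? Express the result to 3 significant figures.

0.0149/0.518 = 0.02876
0.153/0.0399 = 3.835
0.0192/0.724 = 0.02652
R_total = 0.02876 + 3.835 + 0.404 + 0.02652 = 4.294 m²·K/W
Q = A·ΔT/R = 149 × (20 − (-24.8)) / 4.294 = 1555 W

1550 W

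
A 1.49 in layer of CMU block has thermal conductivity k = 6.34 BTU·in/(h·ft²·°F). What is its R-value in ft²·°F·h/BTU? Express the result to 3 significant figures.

0.235 ft²·°F·h/BTU

R = L/k = 1.49/6.34 = 0.235 ft²·°F·h/BTU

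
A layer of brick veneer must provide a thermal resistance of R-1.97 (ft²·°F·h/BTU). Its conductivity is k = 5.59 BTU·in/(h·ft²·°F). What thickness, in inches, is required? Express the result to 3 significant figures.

11.0 in

L = R × k = 1.97 × 5.59 = 11.01 in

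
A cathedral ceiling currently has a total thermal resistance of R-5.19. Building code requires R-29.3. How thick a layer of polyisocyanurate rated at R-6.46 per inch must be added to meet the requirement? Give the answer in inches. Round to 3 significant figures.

ΔR = 29.3 − 5.19 = 24.11 ft²·°F·h/BTU
L = ΔR / (R/in) = 24.11/6.46 = 3.732 in

3.73 in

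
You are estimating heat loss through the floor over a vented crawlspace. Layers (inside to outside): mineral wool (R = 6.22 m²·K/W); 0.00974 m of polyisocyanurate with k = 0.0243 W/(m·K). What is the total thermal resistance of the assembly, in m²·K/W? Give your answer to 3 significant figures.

0.00974/0.0243 = 0.4008
R_total = 6.22 + 0.4008 = 6.621 m²·K/W

6.62 m²·K/W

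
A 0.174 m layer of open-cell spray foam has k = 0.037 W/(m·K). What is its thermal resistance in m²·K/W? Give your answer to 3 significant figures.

4.70 m²·K/W

R = L/k = 0.174/0.037 = 4.703 m²·K/W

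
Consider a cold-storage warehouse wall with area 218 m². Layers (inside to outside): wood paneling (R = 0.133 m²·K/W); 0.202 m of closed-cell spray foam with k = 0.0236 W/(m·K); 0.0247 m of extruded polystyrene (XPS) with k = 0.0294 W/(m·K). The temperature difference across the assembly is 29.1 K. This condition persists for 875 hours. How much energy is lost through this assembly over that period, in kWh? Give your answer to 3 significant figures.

0.202/0.0236 = 8.559
0.0247/0.0294 = 0.8401
R_total = 0.133 + 8.559 + 0.8401 = 9.532 m²·K/W
Q = 218 × 29.1 / 9.532 = 665.5 W
E = 665.5 W × 875 h / 1000 = 582.3 kWh

582 kWh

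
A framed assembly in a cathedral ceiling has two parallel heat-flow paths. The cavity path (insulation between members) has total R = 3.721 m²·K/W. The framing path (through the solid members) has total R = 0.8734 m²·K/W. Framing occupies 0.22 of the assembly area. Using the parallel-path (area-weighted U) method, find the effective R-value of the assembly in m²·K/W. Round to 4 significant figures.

U_eff = 0.78/3.721 + 0.22/0.8734 = 0.20962 + 0.25189 = 0.46151
R_eff = 1/U_eff = 2.1668 m²·K/W

2.167 m²·K/W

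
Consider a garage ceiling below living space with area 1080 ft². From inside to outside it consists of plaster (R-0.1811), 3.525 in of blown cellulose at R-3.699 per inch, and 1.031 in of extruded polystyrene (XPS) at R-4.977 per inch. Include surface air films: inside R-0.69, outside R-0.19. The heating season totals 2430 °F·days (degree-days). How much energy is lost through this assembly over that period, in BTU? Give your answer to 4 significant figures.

3275000 BTU

3.525 × 3.699 = 13.039
1.031 × 4.977 = 5.1313
R_total = 0.69 + 0.1811 + 13.039 + 5.1313 + 0.19 = 19.231 ft²·°F·h/BTU
E = A × HDD × 24 / R = 1080 × 2430 × 24 / 19.231 = 3275200 BTU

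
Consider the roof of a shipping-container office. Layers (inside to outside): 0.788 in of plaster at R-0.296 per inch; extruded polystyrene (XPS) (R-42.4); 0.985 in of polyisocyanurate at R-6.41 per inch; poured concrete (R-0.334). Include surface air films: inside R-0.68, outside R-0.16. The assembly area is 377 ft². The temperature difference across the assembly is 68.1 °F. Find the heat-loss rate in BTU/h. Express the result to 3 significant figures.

0.788 × 0.296 = 0.2332
0.985 × 6.41 = 6.314
R_total = 0.68 + 0.2332 + 42.4 + 6.314 + 0.334 + 0.16 = 50.12 ft²·°F·h/BTU
Q = A·ΔT/R = 377 × 68.1 / 50.12 = 512.2 BTU/h

512 BTU/h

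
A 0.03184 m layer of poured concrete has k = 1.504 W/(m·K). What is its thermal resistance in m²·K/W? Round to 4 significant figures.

0.02117 m²·K/W

R = L/k = 0.03184/1.504 = 0.02117 m²·K/W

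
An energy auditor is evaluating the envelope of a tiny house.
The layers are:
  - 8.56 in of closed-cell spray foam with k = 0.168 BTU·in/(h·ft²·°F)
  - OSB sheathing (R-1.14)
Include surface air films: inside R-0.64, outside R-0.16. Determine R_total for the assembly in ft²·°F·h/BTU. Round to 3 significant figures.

52.9 ft²·°F·h/BTU

8.56/0.168 = 50.95
R_total = 0.64 + 50.95 + 1.14 + 0.16 = 52.89 ft²·°F·h/BTU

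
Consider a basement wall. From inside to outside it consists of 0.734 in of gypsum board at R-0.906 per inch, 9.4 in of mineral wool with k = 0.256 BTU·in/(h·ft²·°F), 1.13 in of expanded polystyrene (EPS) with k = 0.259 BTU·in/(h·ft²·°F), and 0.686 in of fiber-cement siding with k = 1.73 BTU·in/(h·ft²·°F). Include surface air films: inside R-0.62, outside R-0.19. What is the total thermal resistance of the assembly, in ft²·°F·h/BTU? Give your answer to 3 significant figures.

43.0 ft²·°F·h/BTU

0.734 × 0.906 = 0.665
9.4/0.256 = 36.72
1.13/0.259 = 4.363
0.686/1.73 = 0.3965
R_total = 0.62 + 0.665 + 36.72 + 4.363 + 0.3965 + 0.19 = 42.95 ft²·°F·h/BTU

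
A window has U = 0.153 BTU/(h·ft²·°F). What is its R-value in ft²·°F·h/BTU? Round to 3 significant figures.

R = 1/U = 1/0.153 = 6.536

6.54 ft²·°F·h/BTU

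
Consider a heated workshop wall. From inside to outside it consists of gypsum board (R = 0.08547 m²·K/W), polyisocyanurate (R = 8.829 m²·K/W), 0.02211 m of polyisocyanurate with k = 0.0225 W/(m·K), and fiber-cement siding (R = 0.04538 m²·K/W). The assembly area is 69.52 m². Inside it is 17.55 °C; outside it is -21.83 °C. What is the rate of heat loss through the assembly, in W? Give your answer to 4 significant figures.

0.02211/0.0225 = 0.98267
R_total = 0.08547 + 8.829 + 0.98267 + 0.04538 = 9.9425 m²·K/W
Q = A·ΔT/R = 69.52 × (17.55 − (-21.83)) / 9.9425 = 275.35 W

275.4 W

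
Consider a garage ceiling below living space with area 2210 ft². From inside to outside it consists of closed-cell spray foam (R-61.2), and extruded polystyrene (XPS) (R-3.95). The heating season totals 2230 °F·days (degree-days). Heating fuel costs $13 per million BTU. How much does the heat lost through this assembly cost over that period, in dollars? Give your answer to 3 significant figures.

R_total = 61.2 + 3.95 = 65.15 ft²·°F·h/BTU
E = A × HDD × 24 / R = 2210 × 2230 × 24 / 65.15 = 1815000 BTU
Cost = 1815000/10⁶ × 13 = $23.6

23.6 dollars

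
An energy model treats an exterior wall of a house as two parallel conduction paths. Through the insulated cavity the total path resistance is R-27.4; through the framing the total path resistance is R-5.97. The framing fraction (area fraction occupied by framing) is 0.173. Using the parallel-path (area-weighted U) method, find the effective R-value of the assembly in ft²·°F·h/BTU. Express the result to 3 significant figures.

16.9 ft²·°F·h/BTU

U_eff = 0.827/27.4 + 0.173/5.97 = 0.03018 + 0.02898 = 0.05916
R_eff = 1/U_eff = 16.9 ft²·°F·h/BTU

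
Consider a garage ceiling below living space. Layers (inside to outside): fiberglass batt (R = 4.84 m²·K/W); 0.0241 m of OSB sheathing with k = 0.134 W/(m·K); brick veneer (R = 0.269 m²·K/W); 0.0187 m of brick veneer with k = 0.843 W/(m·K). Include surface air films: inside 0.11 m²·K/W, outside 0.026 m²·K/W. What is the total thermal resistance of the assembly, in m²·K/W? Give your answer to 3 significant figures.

5.45 m²·K/W

0.0241/0.134 = 0.1799
0.0187/0.843 = 0.02218
R_total = 0.11 + 4.84 + 0.1799 + 0.269 + 0.02218 + 0.026 = 5.447 m²·K/W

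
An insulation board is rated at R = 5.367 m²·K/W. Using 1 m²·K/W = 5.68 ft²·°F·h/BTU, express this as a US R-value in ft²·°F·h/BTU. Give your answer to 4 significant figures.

R_US = 5.367 × 5.68 = 30.485

30.48 ft²·°F·h/BTU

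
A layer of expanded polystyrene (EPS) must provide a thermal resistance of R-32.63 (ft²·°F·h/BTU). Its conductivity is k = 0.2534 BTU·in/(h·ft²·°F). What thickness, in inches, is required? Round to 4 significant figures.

8.268 in

L = R × k = 32.63 × 0.2534 = 8.2684 in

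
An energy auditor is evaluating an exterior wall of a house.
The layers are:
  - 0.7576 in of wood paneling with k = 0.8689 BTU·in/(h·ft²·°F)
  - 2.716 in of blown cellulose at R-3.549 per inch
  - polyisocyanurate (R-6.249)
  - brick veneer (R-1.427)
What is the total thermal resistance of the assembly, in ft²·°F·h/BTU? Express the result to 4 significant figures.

18.19 ft²·°F·h/BTU

0.7576/0.8689 = 0.87191
2.716 × 3.549 = 9.6391
R_total = 0.87191 + 9.6391 + 6.249 + 1.427 = 18.187 ft²·°F·h/BTU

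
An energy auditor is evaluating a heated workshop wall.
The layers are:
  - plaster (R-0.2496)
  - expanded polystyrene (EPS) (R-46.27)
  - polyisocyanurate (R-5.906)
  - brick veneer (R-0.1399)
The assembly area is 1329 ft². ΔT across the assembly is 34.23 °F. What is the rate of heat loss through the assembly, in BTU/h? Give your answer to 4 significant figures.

R_total = 0.2496 + 46.27 + 5.906 + 0.1399 = 52.566 ft²·°F·h/BTU
Q = A·ΔT/R = 1329 × 34.23 / 52.566 = 865.43 BTU/h

865.4 BTU/h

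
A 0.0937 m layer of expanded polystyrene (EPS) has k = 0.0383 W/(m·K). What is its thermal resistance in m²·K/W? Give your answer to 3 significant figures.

R = L/k = 0.0937/0.0383 = 2.446 m²·K/W

2.45 m²·K/W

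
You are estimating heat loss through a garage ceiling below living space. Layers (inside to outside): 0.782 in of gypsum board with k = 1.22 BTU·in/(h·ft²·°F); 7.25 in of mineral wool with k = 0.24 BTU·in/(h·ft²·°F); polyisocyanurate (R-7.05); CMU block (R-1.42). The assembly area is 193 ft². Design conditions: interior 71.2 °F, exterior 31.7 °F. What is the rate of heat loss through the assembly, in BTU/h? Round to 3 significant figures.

0.782/1.22 = 0.641
7.25/0.24 = 30.21
R_total = 0.641 + 30.21 + 7.05 + 1.42 = 39.32 ft²·°F·h/BTU
Q = A·ΔT/R = 193 × (71.2 − 31.7) / 39.32 = 193.9 BTU/h

194 BTU/h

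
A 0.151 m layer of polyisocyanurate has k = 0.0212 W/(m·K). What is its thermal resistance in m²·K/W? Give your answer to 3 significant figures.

7.12 m²·K/W

R = L/k = 0.151/0.0212 = 7.123 m²·K/W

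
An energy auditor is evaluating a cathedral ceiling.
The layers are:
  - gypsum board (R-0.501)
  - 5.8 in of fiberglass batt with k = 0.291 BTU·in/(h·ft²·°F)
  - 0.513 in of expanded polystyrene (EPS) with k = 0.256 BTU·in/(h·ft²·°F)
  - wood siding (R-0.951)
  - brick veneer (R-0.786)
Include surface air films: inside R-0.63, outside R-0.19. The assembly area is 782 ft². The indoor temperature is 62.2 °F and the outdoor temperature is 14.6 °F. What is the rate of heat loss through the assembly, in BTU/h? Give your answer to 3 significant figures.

5.8/0.291 = 19.93
0.513/0.256 = 2.004
R_total = 0.63 + 0.501 + 19.93 + 2.004 + 0.951 + 0.786 + 0.19 = 24.99 ft²·°F·h/BTU
Q = A·ΔT/R = 782 × (62.2 − 14.6) / 24.99 = 1489 BTU/h

1490 BTU/h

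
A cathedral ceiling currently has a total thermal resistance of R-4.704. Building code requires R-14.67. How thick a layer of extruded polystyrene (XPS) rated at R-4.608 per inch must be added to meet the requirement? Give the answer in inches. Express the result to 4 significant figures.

2.163 in

ΔR = 14.67 − 4.704 = 9.966 ft²·°F·h/BTU
L = ΔR / (R/in) = 9.966/4.608 = 2.1628 in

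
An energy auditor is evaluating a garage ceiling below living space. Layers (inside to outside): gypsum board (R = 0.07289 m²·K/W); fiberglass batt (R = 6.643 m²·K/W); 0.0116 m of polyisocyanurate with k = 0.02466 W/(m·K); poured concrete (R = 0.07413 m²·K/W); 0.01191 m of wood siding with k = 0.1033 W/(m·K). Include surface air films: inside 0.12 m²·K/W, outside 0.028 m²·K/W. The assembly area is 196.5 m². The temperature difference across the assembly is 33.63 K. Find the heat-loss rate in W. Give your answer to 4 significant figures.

878.3 W

0.0116/0.02466 = 0.4704
0.01191/0.1033 = 0.1153
R_total = 0.12 + 0.07289 + 6.643 + 0.4704 + 0.07413 + 0.1153 + 0.028 = 7.5237 m²·K/W
Q = A·ΔT/R = 196.5 × 33.63 / 7.5237 = 878.33 W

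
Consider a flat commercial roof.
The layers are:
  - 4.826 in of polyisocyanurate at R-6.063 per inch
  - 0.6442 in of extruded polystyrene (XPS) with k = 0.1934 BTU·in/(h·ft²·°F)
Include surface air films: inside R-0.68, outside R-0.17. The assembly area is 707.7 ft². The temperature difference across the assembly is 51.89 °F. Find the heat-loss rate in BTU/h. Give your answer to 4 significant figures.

4.826 × 6.063 = 29.26
0.6442/0.1934 = 3.3309
R_total = 0.68 + 29.26 + 3.3309 + 0.17 = 33.441 ft²·°F·h/BTU
Q = A·ΔT/R = 707.7 × 51.89 / 33.441 = 1098.1 BTU/h

1098 BTU/h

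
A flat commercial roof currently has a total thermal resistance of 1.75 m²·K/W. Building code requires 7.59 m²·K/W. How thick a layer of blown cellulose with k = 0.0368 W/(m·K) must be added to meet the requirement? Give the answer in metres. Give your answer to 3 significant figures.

0.215 m

ΔR = 7.59 − 1.75 = 5.84 m²·K/W
L = ΔR × k = 5.84 × 0.0368 = 0.2149 m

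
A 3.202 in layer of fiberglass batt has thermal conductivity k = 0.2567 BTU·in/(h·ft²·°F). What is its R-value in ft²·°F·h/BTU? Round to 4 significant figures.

12.47 ft²·°F·h/BTU

R = L/k = 3.202/0.2567 = 12.474 ft²·°F·h/BTU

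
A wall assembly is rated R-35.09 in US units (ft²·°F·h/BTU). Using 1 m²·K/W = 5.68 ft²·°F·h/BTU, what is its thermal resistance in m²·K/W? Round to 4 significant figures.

6.178 m²·K/W

R_SI = 35.09/5.68 = 6.1778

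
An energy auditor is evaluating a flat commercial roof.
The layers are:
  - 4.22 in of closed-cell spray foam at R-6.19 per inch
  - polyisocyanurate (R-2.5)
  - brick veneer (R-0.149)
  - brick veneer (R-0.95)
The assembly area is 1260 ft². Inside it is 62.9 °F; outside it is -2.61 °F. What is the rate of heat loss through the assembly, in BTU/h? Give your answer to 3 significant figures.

2780 BTU/h

4.22 × 6.19 = 26.12
R_total = 26.12 + 2.5 + 0.149 + 0.95 = 29.72 ft²·°F·h/BTU
Q = A·ΔT/R = 1260 × (62.9 − (-2.61)) / 29.72 = 2777 BTU/h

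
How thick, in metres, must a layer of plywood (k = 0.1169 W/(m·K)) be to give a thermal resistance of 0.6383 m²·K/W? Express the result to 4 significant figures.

0.07462 m

L = R·k = 0.6383 × 0.1169 = 0.074617 m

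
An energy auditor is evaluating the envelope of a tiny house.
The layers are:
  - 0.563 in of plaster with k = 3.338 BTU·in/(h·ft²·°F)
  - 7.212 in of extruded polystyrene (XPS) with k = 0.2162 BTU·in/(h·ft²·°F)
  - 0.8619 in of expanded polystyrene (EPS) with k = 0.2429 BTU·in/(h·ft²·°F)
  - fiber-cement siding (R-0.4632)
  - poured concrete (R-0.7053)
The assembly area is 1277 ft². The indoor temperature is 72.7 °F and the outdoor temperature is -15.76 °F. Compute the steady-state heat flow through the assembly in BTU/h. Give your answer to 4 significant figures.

0.563/3.338 = 0.16866
7.212/0.2162 = 33.358
0.8619/0.2429 = 3.5484
R_total = 0.16866 + 33.358 + 3.5484 + 0.4632 + 0.7053 = 38.244 ft²·°F·h/BTU
Q = A·ΔT/R = 1277 × (72.7 − (-15.76)) / 38.244 = 2953.8 BTU/h

2954 BTU/h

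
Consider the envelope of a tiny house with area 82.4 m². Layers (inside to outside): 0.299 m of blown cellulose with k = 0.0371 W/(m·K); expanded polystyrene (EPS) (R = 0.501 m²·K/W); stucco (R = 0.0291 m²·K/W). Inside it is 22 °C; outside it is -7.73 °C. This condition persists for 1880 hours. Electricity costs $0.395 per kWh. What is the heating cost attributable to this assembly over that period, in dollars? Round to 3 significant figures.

0.299/0.0371 = 8.059
R_total = 8.059 + 0.501 + 0.0291 = 8.589 m²·K/W
Q = 82.4 × (22 − (-7.73)) / 8.589 = 285.2 W
E = 285.2 W × 1880 h / 1000 = 536.2 kWh
Cost = 536.2 × 0.395 = $211.8

212 dollars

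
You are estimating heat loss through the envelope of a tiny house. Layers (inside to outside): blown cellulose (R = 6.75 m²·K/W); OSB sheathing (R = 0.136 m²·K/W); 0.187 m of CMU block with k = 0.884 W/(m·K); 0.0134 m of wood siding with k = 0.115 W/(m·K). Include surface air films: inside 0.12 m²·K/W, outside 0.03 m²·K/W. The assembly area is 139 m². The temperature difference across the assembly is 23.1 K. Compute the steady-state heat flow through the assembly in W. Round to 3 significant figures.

436 W

0.187/0.884 = 0.2115
0.0134/0.115 = 0.1165
R_total = 0.12 + 6.75 + 0.136 + 0.2115 + 0.1165 + 0.03 = 7.364 m²·K/W
Q = A·ΔT/R = 139 × 23.1 / 7.364 = 436 W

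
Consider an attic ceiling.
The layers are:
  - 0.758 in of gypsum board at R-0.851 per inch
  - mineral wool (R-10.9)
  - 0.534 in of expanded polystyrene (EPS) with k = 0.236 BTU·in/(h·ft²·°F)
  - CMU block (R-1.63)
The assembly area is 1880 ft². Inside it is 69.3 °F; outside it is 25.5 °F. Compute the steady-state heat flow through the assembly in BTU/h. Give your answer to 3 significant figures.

0.758 × 0.851 = 0.6451
0.534/0.236 = 2.263
R_total = 0.6451 + 10.9 + 2.263 + 1.63 = 15.44 ft²·°F·h/BTU
Q = A·ΔT/R = 1880 × (69.3 − 25.5) / 15.44 = 5334 BTU/h

5330 BTU/h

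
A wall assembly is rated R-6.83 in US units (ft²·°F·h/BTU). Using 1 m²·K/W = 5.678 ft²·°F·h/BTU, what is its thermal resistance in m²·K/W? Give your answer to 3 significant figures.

1.20 m²·K/W

R_SI = 6.83/5.678 = 1.203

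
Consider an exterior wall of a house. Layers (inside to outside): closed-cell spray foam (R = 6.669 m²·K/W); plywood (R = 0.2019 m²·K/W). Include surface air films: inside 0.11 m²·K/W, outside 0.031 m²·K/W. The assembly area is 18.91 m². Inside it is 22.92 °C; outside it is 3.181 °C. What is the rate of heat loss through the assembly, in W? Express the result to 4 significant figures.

R_total = 0.11 + 6.669 + 0.2019 + 0.031 = 7.0119 m²·K/W
Q = A·ΔT/R = 18.91 × (22.92 − 3.181) / 7.0119 = 53.233 W

53.23 W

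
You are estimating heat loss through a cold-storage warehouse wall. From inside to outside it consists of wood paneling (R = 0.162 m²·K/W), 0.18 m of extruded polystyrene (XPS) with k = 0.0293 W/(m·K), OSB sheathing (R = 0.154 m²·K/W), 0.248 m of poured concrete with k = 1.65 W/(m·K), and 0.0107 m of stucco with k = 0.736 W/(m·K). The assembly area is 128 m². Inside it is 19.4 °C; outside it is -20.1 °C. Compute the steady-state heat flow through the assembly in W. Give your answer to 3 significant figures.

0.18/0.0293 = 6.143
0.248/1.65 = 0.1503
0.0107/0.736 = 0.01454
R_total = 0.162 + 6.143 + 0.154 + 0.1503 + 0.01454 = 6.624 m²·K/W
Q = A·ΔT/R = 128 × (19.4 − (-20.1)) / 6.624 = 763.3 W

763 W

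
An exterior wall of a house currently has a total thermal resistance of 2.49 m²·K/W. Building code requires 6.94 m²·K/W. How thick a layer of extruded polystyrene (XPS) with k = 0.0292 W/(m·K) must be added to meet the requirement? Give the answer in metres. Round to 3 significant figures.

ΔR = 6.94 − 2.49 = 4.45 m²·K/W
L = ΔR × k = 4.45 × 0.0292 = 0.1299 m

0.130 m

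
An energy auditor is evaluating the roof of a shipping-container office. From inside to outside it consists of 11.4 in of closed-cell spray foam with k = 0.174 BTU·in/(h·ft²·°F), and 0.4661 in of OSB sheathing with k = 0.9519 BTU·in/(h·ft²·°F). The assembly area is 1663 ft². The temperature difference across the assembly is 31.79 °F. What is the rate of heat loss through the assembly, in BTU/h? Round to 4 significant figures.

11.4/0.174 = 65.517
0.4661/0.9519 = 0.48965
R_total = 65.517 + 0.48965 = 66.007 ft²·°F·h/BTU
Q = A·ΔT/R = 1663 × 31.79 / 66.007 = 800.93 BTU/h

800.9 BTU/h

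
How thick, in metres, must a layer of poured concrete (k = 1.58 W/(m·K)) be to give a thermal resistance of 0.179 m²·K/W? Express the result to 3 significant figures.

0.283 m

L = R·k = 0.179 × 1.58 = 0.2828 m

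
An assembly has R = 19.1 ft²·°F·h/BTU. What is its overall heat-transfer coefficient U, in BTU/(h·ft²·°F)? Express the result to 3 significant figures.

U = 1/R = 1/19.1 = 0.05236

0.0524 BTU/(h·ft²·°F)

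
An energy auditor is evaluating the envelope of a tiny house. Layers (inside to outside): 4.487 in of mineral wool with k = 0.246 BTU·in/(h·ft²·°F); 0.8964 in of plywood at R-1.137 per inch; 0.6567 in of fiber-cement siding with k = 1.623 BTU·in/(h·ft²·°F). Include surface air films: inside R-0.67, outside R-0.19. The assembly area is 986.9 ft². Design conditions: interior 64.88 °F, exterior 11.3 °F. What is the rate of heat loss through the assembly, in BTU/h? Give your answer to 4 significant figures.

4.487/0.246 = 18.24
0.8964 × 1.137 = 1.0192
0.6567/1.623 = 0.40462
R_total = 0.67 + 18.24 + 1.0192 + 0.40462 + 0.19 = 20.524 ft²·°F·h/BTU
Q = A·ΔT/R = 986.9 × (64.88 − 11.3) / 20.524 = 2576.4 BTU/h

2576 BTU/h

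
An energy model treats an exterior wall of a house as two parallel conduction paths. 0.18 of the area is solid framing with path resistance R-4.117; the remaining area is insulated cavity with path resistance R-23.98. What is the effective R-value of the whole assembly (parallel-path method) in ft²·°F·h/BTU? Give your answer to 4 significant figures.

U_eff = 0.82/23.98 + 0.18/4.117 = 0.034195 + 0.043721 = 0.077916
R_eff = 1/U_eff = 12.834 ft²·°F·h/BTU

12.83 ft²·°F·h/BTU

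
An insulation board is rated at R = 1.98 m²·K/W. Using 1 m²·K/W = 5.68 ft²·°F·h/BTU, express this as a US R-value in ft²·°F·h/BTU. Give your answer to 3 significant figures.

R_US = 1.98 × 5.68 = 11.25

11.2 ft²·°F·h/BTU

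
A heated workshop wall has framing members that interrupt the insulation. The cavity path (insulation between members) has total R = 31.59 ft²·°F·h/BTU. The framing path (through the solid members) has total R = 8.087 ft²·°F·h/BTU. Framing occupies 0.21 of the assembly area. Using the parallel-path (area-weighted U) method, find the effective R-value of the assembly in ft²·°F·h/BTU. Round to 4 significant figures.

19.62 ft²·°F·h/BTU

U_eff = 0.79/31.59 + 0.21/8.087 = 0.025008 + 0.025968 = 0.050976
R_eff = 1/U_eff = 19.617 ft²·°F·h/BTU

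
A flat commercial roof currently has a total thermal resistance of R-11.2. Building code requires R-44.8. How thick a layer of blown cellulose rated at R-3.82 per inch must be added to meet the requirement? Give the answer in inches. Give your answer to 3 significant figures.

ΔR = 44.8 − 11.2 = 33.6 ft²·°F·h/BTU
L = ΔR / (R/in) = 33.6/3.82 = 8.796 in

8.80 in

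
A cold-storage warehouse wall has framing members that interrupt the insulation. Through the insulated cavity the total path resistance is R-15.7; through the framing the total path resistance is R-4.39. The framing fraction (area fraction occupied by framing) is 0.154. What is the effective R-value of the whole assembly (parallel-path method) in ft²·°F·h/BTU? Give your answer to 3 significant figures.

U_eff = 0.846/15.7 + 0.154/4.39 = 0.05389 + 0.03508 = 0.08897
R_eff = 1/U_eff = 11.24 ft²·°F·h/BTU

11.2 ft²·°F·h/BTU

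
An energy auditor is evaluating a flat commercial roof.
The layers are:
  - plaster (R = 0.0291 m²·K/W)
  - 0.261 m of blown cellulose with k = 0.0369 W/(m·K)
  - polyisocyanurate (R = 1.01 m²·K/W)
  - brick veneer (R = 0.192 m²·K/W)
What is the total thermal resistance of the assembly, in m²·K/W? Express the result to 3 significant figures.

8.30 m²·K/W

0.261/0.0369 = 7.073
R_total = 0.0291 + 7.073 + 1.01 + 0.192 = 8.304 m²·K/W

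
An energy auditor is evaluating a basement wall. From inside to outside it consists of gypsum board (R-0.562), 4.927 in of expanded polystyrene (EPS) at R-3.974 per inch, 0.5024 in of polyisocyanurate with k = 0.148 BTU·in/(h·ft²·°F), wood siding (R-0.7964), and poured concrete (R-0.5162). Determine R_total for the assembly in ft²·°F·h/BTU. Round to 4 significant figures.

4.927 × 3.974 = 19.58
0.5024/0.148 = 3.3946
R_total = 0.562 + 19.58 + 3.3946 + 0.7964 + 0.5162 = 24.849 ft²·°F·h/BTU

24.85 ft²·°F·h/BTU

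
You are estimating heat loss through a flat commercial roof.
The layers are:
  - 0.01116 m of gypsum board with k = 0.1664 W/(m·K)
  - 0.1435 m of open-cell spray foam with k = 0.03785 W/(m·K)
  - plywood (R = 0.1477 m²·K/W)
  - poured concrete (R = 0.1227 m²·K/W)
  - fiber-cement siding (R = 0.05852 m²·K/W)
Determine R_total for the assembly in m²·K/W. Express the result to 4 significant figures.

0.01116/0.1664 = 0.067067
0.1435/0.03785 = 3.7913
R_total = 0.067067 + 3.7913 + 0.1477 + 0.1227 + 0.05852 = 4.1873 m²·K/W

4.187 m²·K/W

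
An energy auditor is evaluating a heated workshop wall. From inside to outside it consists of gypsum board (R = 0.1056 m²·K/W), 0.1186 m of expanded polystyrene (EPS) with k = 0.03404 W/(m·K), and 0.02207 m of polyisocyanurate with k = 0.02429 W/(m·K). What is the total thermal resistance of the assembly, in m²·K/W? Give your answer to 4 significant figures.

0.1186/0.03404 = 3.4841
0.02207/0.02429 = 0.9086
R_total = 0.1056 + 3.4841 + 0.9086 = 4.4983 m²·K/W

4.498 m²·K/W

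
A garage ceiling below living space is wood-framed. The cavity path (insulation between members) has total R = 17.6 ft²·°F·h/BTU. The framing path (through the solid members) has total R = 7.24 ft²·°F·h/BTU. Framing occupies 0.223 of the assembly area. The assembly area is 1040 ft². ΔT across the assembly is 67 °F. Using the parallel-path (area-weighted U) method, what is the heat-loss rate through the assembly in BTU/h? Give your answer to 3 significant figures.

U_eff = 0.777/17.6 + 0.223/7.24 = 0.04415 + 0.0308 = 0.07495
R_eff = 1/U_eff = 13.34 ft²·°F·h/BTU
Q = 1040 × 67 / 13.34 = 5222 BTU/h

5220 BTU/h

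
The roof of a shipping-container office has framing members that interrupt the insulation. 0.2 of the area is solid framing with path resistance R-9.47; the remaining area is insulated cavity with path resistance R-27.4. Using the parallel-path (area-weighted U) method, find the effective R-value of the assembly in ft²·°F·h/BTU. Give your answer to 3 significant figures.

19.9 ft²·°F·h/BTU

U_eff = 0.8/27.4 + 0.2/9.47 = 0.0292 + 0.02112 = 0.05032
R_eff = 1/U_eff = 19.87 ft²·°F·h/BTU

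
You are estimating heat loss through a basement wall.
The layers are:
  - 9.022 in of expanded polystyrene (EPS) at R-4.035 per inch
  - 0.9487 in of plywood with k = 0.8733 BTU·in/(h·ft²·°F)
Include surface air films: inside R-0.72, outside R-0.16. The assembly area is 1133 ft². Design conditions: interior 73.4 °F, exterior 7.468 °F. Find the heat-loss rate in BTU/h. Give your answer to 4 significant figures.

1947 BTU/h

9.022 × 4.035 = 36.404
0.9487/0.8733 = 1.0863
R_total = 0.72 + 36.404 + 1.0863 + 0.16 = 38.37 ft²·°F·h/BTU
Q = A·ΔT/R = 1133 × (73.4 − 7.468) / 38.37 = 1946.9 BTU/h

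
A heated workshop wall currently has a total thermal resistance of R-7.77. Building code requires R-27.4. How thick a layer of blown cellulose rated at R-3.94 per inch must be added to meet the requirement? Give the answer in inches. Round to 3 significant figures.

4.98 in

ΔR = 27.4 − 7.77 = 19.63 ft²·°F·h/BTU
L = ΔR / (R/in) = 19.63/3.94 = 4.982 in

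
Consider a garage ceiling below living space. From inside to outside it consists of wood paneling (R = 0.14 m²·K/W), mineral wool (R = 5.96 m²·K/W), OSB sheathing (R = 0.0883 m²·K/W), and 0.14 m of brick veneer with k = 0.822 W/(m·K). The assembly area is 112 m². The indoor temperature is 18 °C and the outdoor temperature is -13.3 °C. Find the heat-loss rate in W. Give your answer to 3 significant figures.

551 W

0.14/0.822 = 0.1703
R_total = 0.14 + 5.96 + 0.0883 + 0.1703 = 6.359 m²·K/W
Q = A·ΔT/R = 112 × (18 − (-13.3)) / 6.359 = 551.3 W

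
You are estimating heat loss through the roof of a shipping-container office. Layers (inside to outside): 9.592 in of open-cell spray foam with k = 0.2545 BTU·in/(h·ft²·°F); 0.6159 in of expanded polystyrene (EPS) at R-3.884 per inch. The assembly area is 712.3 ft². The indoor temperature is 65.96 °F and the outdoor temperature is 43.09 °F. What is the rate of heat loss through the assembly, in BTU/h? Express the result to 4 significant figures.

9.592/0.2545 = 37.69
0.6159 × 3.884 = 2.3922
R_total = 37.69 + 2.3922 = 40.082 ft²·°F·h/BTU
Q = A·ΔT/R = 712.3 × (65.96 − 43.09) / 40.082 = 406.43 BTU/h

406.4 BTU/h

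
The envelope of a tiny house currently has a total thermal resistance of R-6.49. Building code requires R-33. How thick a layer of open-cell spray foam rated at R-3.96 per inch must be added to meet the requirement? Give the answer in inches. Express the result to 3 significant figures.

ΔR = 33 − 6.49 = 26.51 ft²·°F·h/BTU
L = ΔR / (R/in) = 26.51/3.96 = 6.694 in

6.69 in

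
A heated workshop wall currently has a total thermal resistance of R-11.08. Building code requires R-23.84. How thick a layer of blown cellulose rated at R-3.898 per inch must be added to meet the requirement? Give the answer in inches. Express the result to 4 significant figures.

3.273 in

ΔR = 23.84 − 11.08 = 12.76 ft²·°F·h/BTU
L = ΔR / (R/in) = 12.76/3.898 = 3.2735 in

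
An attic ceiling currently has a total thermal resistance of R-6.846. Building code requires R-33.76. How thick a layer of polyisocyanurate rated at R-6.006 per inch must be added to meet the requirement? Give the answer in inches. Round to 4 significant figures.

4.481 in

ΔR = 33.76 − 6.846 = 26.914 ft²·°F·h/BTU
L = ΔR / (R/in) = 26.914/6.006 = 4.4812 in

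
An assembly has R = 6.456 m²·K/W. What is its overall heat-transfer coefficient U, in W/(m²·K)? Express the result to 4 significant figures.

0.1549 W/(m²·K)

U = 1/R = 1/6.456 = 0.15489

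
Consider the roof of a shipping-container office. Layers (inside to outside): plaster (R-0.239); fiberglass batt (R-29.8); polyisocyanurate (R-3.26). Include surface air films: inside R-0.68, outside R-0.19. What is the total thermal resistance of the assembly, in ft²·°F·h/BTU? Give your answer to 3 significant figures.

R_total = 0.68 + 0.239 + 29.8 + 3.26 + 0.19 = 34.17 ft²·°F·h/BTU

34.2 ft²·°F·h/BTU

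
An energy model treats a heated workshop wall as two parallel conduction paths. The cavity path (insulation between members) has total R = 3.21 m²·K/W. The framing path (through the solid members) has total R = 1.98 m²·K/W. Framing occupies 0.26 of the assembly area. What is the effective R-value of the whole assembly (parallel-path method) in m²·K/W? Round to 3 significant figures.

2.76 m²·K/W

U_eff = 0.74/3.21 + 0.26/1.98 = 0.2305 + 0.1313 = 0.3618
R_eff = 1/U_eff = 2.764 m²·K/W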